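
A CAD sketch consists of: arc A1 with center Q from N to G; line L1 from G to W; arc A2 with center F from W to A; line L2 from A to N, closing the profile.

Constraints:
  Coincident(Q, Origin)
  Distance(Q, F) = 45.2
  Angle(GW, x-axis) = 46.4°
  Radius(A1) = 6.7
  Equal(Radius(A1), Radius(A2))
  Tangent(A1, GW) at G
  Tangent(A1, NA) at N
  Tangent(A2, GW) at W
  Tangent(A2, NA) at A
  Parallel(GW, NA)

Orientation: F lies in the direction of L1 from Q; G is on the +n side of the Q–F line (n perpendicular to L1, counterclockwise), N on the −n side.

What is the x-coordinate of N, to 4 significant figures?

4.852

The slot axis is L1's direction at 46.4°, so u = (cos 46.4°, sin 46.4°) = (0.6896, 0.7242) and n = (−sin 46.4°, cos 46.4°) = (-0.7242, 0.6896). Q is at the origin and F lies 45.2 along u from Q, so F = 45.2·u = (31.17, 32.73). Tangency of A1 to both parallel lines with radius 6.7 puts G and N at Q ± 6.7·n: G = (-4.852, 4.620), N = (4.852, -4.620). So N.x = 4.852.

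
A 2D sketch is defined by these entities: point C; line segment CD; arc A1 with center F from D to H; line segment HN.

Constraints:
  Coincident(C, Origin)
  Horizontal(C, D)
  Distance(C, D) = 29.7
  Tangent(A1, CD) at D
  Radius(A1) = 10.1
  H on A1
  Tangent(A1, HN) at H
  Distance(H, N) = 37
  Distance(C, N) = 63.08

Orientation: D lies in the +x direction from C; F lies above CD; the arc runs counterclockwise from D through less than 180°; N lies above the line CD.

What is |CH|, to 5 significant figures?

40.803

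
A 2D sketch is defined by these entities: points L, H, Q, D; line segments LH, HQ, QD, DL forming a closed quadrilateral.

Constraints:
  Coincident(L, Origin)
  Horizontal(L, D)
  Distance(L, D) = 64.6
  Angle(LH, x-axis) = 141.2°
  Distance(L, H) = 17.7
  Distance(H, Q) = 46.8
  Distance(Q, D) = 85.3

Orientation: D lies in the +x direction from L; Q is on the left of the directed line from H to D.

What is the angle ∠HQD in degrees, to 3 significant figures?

66.4°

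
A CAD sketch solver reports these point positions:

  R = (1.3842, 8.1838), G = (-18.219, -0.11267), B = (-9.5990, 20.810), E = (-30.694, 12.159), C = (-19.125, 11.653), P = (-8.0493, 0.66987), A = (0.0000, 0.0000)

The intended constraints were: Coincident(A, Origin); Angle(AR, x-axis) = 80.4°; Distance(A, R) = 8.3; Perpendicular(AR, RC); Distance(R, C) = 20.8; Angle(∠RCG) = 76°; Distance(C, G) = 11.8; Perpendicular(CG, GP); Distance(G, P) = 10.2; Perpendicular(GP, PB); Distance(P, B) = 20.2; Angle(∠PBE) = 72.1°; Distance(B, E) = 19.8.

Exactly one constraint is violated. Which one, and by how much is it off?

Distance(B, E) = 19.8 — off by 3.00.

A = (0.00, 0.00) ✓; AR at 80.40° ✓; |AR| = 8.300 ✓; ∠(AR, RC) = 90.00° ✓; |RC| = 20.80 ✓; ∠RCG = 76.00° ✓; |CG| = 11.80 ✓; ∠(CG, GP) = 90.00° ✓; |GP| = 10.20 ✓; ∠(GP, PB) = 90.00° ✓; |PB| = 20.20 ✓; ∠PBE = 72.10° ✓; |BE| = 22.80 ✗.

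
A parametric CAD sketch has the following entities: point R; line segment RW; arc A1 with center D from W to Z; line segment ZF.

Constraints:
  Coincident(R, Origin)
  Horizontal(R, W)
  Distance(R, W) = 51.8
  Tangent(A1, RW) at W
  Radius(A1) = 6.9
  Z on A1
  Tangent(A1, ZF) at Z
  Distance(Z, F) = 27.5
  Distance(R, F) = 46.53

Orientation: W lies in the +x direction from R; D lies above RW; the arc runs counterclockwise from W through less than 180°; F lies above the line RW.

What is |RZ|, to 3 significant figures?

57.6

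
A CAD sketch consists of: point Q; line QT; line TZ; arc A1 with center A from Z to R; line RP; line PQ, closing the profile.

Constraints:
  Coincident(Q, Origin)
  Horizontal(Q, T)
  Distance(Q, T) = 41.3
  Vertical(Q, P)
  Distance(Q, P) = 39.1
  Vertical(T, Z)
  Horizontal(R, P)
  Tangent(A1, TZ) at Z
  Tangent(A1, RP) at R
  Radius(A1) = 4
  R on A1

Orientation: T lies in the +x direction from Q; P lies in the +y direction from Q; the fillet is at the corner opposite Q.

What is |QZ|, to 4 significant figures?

54.20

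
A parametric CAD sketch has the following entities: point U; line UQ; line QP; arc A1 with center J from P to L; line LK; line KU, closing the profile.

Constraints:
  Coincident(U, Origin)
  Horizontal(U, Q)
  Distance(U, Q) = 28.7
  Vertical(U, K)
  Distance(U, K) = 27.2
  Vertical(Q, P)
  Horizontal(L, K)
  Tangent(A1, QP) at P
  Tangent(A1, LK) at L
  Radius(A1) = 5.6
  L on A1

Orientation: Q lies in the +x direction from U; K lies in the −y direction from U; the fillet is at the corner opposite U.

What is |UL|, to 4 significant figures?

35.69

The virtual corner opposite U is at (28.70, -27.20). The tangent condition forces JP to be normal to QP and A1 meets LK tangentially, so JL is at right angles to LK, with radius 5.6, so the center J sits 5.6 in from both sides at J = (23.10, -21.60). That places the tangent points at P = (28.70, -21.60) on QP and L = (23.10, -27.20) on LK. Then |UL| = |L − U| = 35.69.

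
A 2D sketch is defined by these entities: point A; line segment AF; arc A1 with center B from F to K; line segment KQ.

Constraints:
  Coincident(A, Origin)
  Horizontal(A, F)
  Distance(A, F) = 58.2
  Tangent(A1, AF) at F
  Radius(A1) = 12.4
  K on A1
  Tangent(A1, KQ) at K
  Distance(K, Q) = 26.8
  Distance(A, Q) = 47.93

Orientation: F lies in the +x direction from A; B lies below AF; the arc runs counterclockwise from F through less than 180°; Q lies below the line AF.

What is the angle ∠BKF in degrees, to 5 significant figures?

57.106°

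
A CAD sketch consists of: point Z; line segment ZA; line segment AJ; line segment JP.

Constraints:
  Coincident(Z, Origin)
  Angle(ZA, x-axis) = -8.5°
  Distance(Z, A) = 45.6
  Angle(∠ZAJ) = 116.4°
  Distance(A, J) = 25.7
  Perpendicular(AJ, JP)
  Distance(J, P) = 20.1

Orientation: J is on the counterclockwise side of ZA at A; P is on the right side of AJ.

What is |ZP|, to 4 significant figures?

76.34

∠ZAJ = 116.4°, so AJ runs at -8.5° + (180° − 116.4°) = 55.10° from the x-axis; with |AJ| = 25.7, J = A + 25.7·(cos 55.10°, sin 55.10°) = (59.80, 14.34). The perpendicularity gives JP at right angles to AJ; with |JP| = 20.1 on the right of AJ, P = J + 20.1·(0.8202, -0.5721) = (76.29, 2.838). Then |ZP| = |P − Z| = 76.34.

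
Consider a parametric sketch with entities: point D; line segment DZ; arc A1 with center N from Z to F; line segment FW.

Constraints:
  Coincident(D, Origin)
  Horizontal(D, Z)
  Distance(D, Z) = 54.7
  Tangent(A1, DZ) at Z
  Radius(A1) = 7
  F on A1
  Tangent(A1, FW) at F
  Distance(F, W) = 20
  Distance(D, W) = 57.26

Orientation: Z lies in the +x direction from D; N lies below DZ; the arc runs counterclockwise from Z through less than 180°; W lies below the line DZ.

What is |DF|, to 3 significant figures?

48.4

Checks: |NF| = 7.000 ✓; ∠(NF, FW) = 90.00° ✓; |FW| = 20.00 ✓; |DW| = 57.26 ✓.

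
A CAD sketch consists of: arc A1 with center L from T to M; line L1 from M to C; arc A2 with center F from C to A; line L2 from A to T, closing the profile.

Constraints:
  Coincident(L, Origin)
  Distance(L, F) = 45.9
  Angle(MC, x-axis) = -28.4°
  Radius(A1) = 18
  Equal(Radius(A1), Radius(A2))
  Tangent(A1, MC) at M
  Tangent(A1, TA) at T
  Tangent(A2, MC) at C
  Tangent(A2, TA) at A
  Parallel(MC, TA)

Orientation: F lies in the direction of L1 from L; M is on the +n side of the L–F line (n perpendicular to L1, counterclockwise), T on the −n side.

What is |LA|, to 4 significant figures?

49.30

The slot axis is L1's direction at -28.4°, so u = (cos -28.4°, sin -28.4°) = (0.8796, -0.4756) and n = (−sin -28.4°, cos -28.4°) = (0.4756, 0.8796). L is at the origin and F lies 45.9 along u from L, so F = 45.9·u = (40.38, -21.83). Tangency of A1 to both parallel lines with radius 18.0 puts M and T at L ± 18.0·n: M = (8.561, 15.83), T = (-8.561, -15.83). Equal radii place C and A the same way about F: C = F + 18.0·n = (48.94, -5.997), A = F − 18.0·n = (31.81, -37.66). Then |LA| = |A − L| = 49.30.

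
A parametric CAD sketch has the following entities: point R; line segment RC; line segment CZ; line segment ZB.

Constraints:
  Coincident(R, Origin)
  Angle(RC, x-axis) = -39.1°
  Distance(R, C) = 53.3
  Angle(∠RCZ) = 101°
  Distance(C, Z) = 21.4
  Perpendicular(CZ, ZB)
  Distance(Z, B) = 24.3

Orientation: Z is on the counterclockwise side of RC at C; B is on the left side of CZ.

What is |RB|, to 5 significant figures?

42.212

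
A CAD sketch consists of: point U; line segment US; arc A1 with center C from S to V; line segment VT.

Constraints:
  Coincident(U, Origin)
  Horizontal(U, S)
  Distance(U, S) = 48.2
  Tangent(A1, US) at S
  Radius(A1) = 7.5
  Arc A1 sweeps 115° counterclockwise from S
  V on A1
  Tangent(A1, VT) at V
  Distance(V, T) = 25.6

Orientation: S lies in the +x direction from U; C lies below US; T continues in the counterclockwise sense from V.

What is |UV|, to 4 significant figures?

42.76

U is at the origin; U and S share the same y with |US| = 48.2 and S on the +x side, so S = (48.20, 0.000). The tangent condition forces CS to be normal to US, so C = S + (0, -7.5) = (48.20, -7.500). On A1, S sits at bearing 90° from C; a 115° counterclockwise sweep puts V at bearing 205°, so V = C + 7.5·(cos 205°, sin 205°) = (41.40, -10.67). Then |UV| = |V − U| = 42.76.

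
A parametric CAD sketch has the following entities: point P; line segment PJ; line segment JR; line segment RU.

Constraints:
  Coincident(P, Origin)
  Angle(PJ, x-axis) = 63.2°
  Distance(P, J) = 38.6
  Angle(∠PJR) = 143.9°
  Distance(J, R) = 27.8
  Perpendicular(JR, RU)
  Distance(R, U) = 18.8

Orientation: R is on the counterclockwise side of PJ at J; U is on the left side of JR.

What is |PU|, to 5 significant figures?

59.120

P is at the origin; PJ runs at 63.2° with length 38.6, so J = 38.6·(cos 63.2°, sin 63.2°) = (17.404, 34.454). ∠PJR = 143.9°, so JR runs at 63.2° + (180° − 143.9°) = 99.300° from the x-axis; with |JR| = 27.8, R = J + 27.8·(cos 99.300°, sin 99.300°) = (12.911, 61.888). JR is perpendicular to RU; with |RU| = 18.8 on the left of JR, U = R + 18.8·(-0.98686, -0.16160) = (-5.6416, 58.850). Then |PU| = |U − P| = 59.120.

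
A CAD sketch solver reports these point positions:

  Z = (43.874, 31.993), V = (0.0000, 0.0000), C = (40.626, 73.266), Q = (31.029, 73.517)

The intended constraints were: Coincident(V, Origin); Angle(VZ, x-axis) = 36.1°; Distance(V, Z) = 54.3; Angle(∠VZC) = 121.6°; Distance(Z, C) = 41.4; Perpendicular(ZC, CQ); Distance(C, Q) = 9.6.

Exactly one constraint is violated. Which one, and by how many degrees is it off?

Perpendicular(ZC, CQ) — off by 6.00°.

V = (0.00, 0.00) ✓; VZ at 36.10° ✓; |VZ| = 54.30 ✓; ∠VZC = 121.6° ✓; |ZC| = 41.40 ✓; ∠(ZC, CQ) = 84.00° ✗; |CQ| = 9.600 ✓.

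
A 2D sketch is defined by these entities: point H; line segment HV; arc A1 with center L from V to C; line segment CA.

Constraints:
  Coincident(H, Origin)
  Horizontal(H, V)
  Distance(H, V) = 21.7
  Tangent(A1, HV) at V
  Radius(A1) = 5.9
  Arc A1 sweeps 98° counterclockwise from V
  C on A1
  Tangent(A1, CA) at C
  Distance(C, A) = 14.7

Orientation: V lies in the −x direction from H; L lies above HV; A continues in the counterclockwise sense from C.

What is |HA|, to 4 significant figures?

27.81

On A1, V sits at bearing -90° from L; a 98° counterclockwise sweep puts C at bearing 8°, so C = L + 5.9·(cos 8°, sin 8°) = (-15.86, 6.721). Since A1 is tangent to CA there, LC ⟂ CA, so CA runs along (−sin 8°, cos 8°); with |CA| = 14.7, A = (-17.90, 21.28). Then |HA| = |A − H| = 27.81.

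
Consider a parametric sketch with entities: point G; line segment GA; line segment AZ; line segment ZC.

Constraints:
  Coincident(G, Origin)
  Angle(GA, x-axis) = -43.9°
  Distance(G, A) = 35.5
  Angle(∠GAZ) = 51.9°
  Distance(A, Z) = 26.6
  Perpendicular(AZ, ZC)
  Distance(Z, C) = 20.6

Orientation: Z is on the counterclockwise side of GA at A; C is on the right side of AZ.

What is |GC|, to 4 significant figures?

48.76

G is at the origin; GA runs at -43.9° with length 35.5, so A = 35.5·(cos -43.9°, sin -43.9°) = (25.58, -24.62). ∠GAZ = 51.9°, so AZ runs at -43.9° + (180° − 51.9°) = 84.20° from the x-axis; with |AZ| = 26.6, Z = A + 26.6·(cos 84.20°, sin 84.20°) = (28.27, 1.848). The perpendicularity gives ZC at right angles to AZ; with |ZC| = 20.6 on the right of AZ, C = Z + 20.6·(0.9949, -0.1011) = (48.76, -0.2337). Then |GC| = |C − G| = 48.76.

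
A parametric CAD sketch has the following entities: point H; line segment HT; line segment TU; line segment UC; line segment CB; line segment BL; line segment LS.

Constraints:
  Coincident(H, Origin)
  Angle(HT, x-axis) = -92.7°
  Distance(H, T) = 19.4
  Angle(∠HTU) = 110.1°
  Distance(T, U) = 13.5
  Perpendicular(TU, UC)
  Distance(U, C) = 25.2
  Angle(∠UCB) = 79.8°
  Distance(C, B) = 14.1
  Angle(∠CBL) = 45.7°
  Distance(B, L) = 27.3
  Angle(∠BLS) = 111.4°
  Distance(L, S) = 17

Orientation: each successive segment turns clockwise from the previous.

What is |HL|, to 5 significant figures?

30.698

∠UCB = 79.8° gives CB at 7.2000° from the x-axis; with |CB| = 14.1, B = (-7.3431, 2.3985). ∠CBL = 45.7° gives BL at -127.10° from the x-axis; with |BL| = 27.3, L = (-23.811, -19.376). Then |HL| = |L − H| = 30.698.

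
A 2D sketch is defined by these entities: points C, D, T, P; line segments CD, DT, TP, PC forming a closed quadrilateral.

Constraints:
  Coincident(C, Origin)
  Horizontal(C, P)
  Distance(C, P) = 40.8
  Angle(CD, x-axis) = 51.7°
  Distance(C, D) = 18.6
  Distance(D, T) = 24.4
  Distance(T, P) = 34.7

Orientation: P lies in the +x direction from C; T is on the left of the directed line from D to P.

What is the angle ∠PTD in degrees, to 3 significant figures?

64.5°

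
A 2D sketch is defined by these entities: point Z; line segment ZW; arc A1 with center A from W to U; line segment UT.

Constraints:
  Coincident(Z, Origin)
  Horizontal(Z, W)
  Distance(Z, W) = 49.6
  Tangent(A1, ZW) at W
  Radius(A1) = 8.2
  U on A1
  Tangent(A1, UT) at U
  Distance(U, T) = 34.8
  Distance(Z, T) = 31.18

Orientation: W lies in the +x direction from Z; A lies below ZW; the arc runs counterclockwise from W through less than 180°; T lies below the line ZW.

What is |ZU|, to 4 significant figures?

44.18

Checks: ∠(AW, WZ) = 90.00° ✓; |AU| = 8.200 ✓; ∠(AU, UT) = 90.00° ✓; |UT| = 34.80 ✓; |ZT| = 31.18 ✓.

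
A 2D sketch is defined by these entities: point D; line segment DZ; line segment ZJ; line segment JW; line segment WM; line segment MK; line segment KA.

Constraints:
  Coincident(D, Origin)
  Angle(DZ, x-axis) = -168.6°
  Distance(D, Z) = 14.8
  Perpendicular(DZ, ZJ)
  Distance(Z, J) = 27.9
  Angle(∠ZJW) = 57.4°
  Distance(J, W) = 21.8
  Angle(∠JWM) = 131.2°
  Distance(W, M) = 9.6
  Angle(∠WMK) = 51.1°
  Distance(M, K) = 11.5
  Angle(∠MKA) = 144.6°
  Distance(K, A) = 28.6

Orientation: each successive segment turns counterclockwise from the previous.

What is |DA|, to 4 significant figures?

41.99

D is at the origin; DZ runs at -168.6° with length 14.8, so Z = (-14.51, -2.925). The perpendicularity gives ZJ at right angles to DZ, so ZJ runs at -78.60°; with |ZJ| = 27.9, J = (-8.993, -30.27). ∠ZJW = 57.4° gives JW at 44.00° from the x-axis; with |JW| = 21.8, W = (6.688, -15.13). ∠JWM = 131.2° gives WM at 92.80° from the x-axis; with |WM| = 9.6, M = (6.219, -5.543). ∠WMK = 51.1° gives MK at -138.3° from the x-axis; with |MK| = 11.5, K = (-2.367, -13.19). ∠MKA = 144.6° gives KA at -102.9° from the x-axis; with |KA| = 28.6, A = (-8.752, -41.07). Then |DA| = |A − D| = 41.99.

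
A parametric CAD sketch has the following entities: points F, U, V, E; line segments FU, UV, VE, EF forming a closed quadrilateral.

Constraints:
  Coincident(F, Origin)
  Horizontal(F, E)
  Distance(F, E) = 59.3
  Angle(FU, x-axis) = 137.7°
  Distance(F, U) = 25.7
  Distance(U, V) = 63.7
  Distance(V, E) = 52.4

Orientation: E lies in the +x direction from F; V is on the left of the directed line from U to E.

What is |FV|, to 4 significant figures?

60.24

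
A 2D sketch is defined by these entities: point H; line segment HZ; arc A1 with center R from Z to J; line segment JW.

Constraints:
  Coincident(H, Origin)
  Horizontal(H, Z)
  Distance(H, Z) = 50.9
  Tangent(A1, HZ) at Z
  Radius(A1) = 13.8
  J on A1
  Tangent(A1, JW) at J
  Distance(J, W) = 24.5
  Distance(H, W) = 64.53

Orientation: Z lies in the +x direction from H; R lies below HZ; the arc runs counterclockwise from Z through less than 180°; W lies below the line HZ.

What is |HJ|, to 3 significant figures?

43.3

H is at the origin; H and Z share the same y with |HZ| = 50.9 and Z on the +x side, so Z = (50.9, 0.00). The tangent condition forces RZ to be normal to HZ, so R = Z + (0, -13.8) = (50.9, -13.8). Since RJ ⟂ JW (tangency), |RW| = √(13.8² + 24.5²) = 28.1 regardless of where J sits on A1. So W lies on both circle(H, 64.53) and circle(R, 28.1); the below-HZ intersection is W = (49.1, -41.9). J is the foot of the tangent from W: J = (38.5, -19.8).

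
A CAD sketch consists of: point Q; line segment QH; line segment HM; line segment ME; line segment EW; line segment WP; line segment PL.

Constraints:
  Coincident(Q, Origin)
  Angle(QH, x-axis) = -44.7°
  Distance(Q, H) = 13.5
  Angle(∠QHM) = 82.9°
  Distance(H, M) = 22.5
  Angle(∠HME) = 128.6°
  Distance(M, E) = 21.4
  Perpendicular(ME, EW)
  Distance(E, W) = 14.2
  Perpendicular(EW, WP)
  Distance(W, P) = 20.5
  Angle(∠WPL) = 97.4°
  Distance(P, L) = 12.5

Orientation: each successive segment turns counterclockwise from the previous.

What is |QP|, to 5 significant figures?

10.986

Q is at the origin; QH runs at -44.7° with length 13.5, so H = (9.5958, -9.4958). ∠QHM = 82.9° gives HM at 52.400° from the x-axis; with |HM| = 22.5, M = (23.324, 8.3307). ∠HME = 128.6° gives ME at 103.80° from the x-axis; with |ME| = 21.4, E = (18.219, 29.113). The perpendicularity gives EW at right angles to ME, so EW runs at -166.20°; with |EW| = 14.2, W = (4.4293, 25.726). The perpendicularity gives WP at right angles to EW, so WP runs at -76.200°; with |WP| = 20.5, P = (9.3193, 5.8175). Then |QP| = |P − Q| = 10.986.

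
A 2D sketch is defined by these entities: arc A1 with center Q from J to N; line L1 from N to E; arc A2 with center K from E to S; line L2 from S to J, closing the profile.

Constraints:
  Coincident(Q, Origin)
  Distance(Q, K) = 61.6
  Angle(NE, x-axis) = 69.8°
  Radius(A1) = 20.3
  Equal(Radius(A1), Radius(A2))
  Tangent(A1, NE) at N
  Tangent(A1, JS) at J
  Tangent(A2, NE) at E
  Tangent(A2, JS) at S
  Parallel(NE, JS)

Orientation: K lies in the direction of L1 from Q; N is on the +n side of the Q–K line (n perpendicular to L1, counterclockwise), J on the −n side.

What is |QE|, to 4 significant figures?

64.86

The slot axis is L1's direction at 69.8°, so u = (cos 69.8°, sin 69.8°) = (0.3453, 0.9385) and n = (−sin 69.8°, cos 69.8°) = (-0.9385, 0.3453). Q is at the origin and K lies 61.6 along u from Q, so K = 61.6·u = (21.27, 57.81). Tangency of A1 to both parallel lines with radius 20.3 puts N and J at Q ± 20.3·n: N = (-19.05, 7.010), J = (19.05, -7.010). Equal radii place E and S the same way about K: E = K + 20.3·n = (2.219, 64.82), S = K − 20.3·n = (40.32, 50.80). Then |QE| = |E − Q| = 64.86.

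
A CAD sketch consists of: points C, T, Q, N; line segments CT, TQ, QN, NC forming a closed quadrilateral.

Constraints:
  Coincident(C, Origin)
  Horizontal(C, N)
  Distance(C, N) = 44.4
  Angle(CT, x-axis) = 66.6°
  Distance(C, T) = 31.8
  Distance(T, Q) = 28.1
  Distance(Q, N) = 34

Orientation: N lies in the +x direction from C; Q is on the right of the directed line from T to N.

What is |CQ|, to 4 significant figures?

10.49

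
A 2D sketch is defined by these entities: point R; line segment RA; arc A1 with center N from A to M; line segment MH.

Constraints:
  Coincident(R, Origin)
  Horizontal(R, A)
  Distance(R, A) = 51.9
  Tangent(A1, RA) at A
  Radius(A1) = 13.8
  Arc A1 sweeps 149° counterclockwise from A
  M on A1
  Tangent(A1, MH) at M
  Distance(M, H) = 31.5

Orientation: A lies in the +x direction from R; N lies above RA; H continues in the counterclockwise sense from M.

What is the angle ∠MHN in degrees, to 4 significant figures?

23.66°

R is at the origin; R and A share the same y with |RA| = 51.9 and A on the +x side, so A = (51.90, 0.000). Tangency of A1 to RA means the radius NA is perpendicular to RA, so N = A + (0, 13.8) = (51.90, 13.80). On A1, A sits at bearing -90° from N; a 149° counterclockwise sweep puts M at bearing 59°, so M = N + 13.8·(cos 59°, sin 59°) = (59.01, 25.63). Tangency of A1 to MH means the radius NM is perpendicular to MH, so MH runs along (−sin 59°, cos 59°); with |MH| = 31.5, H = (32.01, 41.85). Then cos ∠MHN = HM·HN / (|HM||HN|), giving 23.66°.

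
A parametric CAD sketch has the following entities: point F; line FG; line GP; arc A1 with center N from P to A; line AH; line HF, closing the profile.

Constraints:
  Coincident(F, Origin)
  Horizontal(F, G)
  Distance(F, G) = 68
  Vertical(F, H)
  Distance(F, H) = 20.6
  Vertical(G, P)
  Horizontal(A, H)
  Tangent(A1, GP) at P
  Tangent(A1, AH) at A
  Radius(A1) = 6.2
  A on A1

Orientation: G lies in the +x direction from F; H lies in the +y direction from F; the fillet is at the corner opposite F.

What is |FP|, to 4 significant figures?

69.51

F is at the origin; F and G share the same y with |FG| = 68.0 and G on the +x side, so G = (68.00, 0.000). FH is vertical with |FH| = 20.6 and H on the +y side, so H = (0.000, 20.60). The virtual corner opposite F is at (68.00, 20.60). The tangent condition forces NP to be normal to GP and since A1 is tangent to AH there, NA ⟂ AH, with radius 6.2, so the center N sits 6.2 in from both sides at N = (61.80, 14.40). That places the tangent points at P = (68.00, 14.40) on GP and A = (61.80, 20.60) on AH. Then |FP| = |P − F| = 69.51.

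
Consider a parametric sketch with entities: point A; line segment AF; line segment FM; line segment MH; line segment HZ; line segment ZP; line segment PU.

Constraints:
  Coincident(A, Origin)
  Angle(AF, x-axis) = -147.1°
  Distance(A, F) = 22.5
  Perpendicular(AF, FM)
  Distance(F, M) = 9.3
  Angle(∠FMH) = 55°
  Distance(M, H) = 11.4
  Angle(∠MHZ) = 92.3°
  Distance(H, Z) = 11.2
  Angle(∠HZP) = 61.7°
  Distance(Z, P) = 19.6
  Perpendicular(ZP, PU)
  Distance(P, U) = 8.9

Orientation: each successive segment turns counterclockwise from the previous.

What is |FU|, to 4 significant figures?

14.88

A is at the origin; AF runs at -147.1° with length 22.5, so F = (-18.89, -12.22). AF ⟂ FM, so FM runs at -57.10°; with |FM| = 9.3, M = (-13.84, -20.03). ∠FMH = 55.0° gives MH at 67.90° from the x-axis; with |MH| = 11.4, H = (-9.551, -9.467). ∠MHZ = 92.3° gives HZ at 155.6° from the x-axis; with |HZ| = 11.2, Z = (-19.75, -4.841). ∠HZP = 61.7° gives ZP at -86.10° from the x-axis; with |ZP| = 19.6, P = (-18.42, -24.40). The perpendicularity gives PU at right angles to ZP, so PU runs at 3.900°; with |PU| = 8.9, U = (-9.538, -23.79). Then |FU| = |U − F| = 14.88.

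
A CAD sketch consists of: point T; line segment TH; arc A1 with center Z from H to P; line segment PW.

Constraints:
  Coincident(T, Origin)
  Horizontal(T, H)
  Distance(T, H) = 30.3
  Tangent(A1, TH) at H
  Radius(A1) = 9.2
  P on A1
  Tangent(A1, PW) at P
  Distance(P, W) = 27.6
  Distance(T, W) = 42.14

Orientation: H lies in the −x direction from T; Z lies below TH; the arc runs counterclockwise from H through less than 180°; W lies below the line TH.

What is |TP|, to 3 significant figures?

40.4

T is at the origin; T and H share the same y with |TH| = 30.3 and H on the −x side, so H = (-30.3, 0.00). Since A1 is tangent to TH there, ZH ⟂ TH, so Z = H + (0, -9.2) = (-30.3, -9.20). Since ZP ⟂ PW (tangency), |ZW| = √(9.2² + 27.6²) = 29.1 regardless of where P sits on A1. So W lies on both circle(T, 42.14) and circle(Z, 29.1); the below-TH intersection is W = (-20.7, -36.7). P is the foot of the tangent from W: P = (-37.6, -14.8).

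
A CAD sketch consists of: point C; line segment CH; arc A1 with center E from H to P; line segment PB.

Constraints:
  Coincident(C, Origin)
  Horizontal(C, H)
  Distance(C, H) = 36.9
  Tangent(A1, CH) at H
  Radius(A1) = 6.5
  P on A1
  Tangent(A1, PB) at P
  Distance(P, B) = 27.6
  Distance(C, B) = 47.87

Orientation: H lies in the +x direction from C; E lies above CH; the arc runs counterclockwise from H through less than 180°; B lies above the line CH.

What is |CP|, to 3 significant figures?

43.9

Checks: |EP| = 6.500 ✓; ∠(EP, PB) = 90.00° ✓; |PB| = 27.60 ✓; |CB| = 47.87 ✓.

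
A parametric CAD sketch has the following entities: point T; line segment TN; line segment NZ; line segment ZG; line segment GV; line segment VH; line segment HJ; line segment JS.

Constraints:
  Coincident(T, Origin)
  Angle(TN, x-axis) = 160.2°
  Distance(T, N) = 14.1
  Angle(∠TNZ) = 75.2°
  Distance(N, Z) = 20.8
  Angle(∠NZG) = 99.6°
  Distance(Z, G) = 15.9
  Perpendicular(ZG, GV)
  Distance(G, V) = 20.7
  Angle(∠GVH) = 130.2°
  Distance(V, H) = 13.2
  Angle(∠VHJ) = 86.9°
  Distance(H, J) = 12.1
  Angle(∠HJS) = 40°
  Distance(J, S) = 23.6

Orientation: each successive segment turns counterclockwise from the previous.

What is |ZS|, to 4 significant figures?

32.87

T is at the origin; TN runs at 160.2° with length 14.1, so N = (-13.27, 4.776). ∠TNZ = 75.2° gives NZ at -95.00° from the x-axis; with |NZ| = 20.8, Z = (-15.08, -15.94). ∠NZG = 99.6° gives ZG at -14.60° from the x-axis; with |ZG| = 15.9, G = (0.3073, -19.95). ZG ⟂ GV, so GV runs at 75.40°; with |GV| = 20.7, V = (5.525, 0.07903). ∠GVH = 130.2° gives VH at 125.2° from the x-axis; with |VH| = 13.2, H = (-2.084, 10.87). ∠VHJ = 86.9° gives HJ at -141.7° from the x-axis; with |HJ| = 12.1, J = (-11.58, 3.366). ∠HJS = 40.0° gives JS at -1.700° from the x-axis; with |JS| = 23.6, S = (12.01, 2.666). Then |ZS| = |S − Z| = 32.87.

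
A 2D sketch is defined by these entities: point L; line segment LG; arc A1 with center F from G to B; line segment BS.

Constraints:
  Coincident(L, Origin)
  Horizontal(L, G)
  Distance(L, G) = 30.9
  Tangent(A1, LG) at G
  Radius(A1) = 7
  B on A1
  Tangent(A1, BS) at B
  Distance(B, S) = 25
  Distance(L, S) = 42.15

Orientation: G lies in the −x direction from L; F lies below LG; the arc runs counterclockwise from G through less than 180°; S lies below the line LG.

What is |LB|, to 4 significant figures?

38.55

L is at the origin; L and G share the same y with |LG| = 30.9 and G on the −x side, so G = (-30.90, 0.000). Since A1 is tangent to LG there, FG ⟂ LG, so F = G + (0, -7) = (-30.90, -7.000). Since FB ⟂ BS (tangency), |FS| = √(7.0² + 25.0²) = 25.96 regardless of where B sits on A1. So S lies on both circle(L, 42.15) and circle(F, 25.96); the below-LG intersection is S = (-26.70, -32.62). B is the foot of the tangent from S: B = (-37.25, -9.954).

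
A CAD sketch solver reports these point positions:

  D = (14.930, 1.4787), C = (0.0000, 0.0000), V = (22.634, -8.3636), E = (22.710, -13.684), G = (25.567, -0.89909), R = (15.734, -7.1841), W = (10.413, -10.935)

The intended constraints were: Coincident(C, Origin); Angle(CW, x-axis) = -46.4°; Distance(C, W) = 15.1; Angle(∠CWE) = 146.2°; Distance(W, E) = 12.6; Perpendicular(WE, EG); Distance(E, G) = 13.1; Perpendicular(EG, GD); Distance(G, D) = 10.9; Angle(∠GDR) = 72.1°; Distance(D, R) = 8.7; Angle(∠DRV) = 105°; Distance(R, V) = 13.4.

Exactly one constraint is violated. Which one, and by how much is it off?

Distance(R, V) = 13.4 — off by 6.40.

C = (0.00, 0.00) ✓; CW at -46.40° ✓; |CW| = 15.10 ✓; ∠CWE = 146.2° ✓; |WE| = 12.60 ✓; ∠(WE, EG) = 90.00° ✓; |EG| = 13.10 ✓; ∠(EG, GD) = 90.00° ✓; |GD| = 10.90 ✓; ∠GDR = 72.10° ✓; |DR| = 8.700 ✓; ∠DRV = 105.0° ✓; |RV| = 7.000 ✗.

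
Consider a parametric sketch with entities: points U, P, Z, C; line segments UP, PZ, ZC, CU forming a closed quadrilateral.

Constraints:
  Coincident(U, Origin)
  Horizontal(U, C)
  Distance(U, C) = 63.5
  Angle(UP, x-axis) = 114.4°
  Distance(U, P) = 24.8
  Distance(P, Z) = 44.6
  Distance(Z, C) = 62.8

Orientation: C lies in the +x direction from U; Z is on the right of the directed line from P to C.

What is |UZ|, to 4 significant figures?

20.10

U is at the origin; U and C share the same y with |UC| = 63.5 and C in +x, so C = (63.5, 0). UP runs at 114.4° with |UP| = 24.8, so P = (-10.24, 22.58). Z is determined by |PZ| = 44.6 and |ZC| = 62.8 together: it lies at the intersection of circle(P, 44.6) and circle(C, 62.8). With |PC| = 77.13, the foot of the radical line on PC is 25.89 from P and the perpendicular offset is √(44.6² − 25.89²) = 36.32. Taking the right-of-PC solution: Z = (3.877, -19.72).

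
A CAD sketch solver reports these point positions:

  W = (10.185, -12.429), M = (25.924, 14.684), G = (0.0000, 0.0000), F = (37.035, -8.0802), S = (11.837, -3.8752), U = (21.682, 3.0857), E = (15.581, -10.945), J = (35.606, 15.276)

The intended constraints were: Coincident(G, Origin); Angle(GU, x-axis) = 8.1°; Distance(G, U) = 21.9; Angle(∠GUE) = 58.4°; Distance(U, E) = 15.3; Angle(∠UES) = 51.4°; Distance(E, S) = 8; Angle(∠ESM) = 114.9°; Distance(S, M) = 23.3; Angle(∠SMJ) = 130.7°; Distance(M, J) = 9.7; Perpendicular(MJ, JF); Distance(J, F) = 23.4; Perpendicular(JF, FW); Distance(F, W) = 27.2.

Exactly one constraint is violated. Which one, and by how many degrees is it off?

Perpendicular(JF, FW) — off by 5.70°.

G = (0.00, 0.00) ✓; GU at 8.100° ✓; |GU| = 21.90 ✓; ∠GUE = 58.40° ✓; |UE| = 15.30 ✓; ∠UES = 51.41° ✓; |ES| = 8.000 ✓; ∠ESM = 114.9° ✓; |SM| = 23.30 ✓; ∠SMJ = 130.7° ✓; |MJ| = 9.700 ✓; ∠(MJ, JF) = 90.00° ✓; |JF| = 23.40 ✓; ∠(JF, FW) = 84.30° ✗; |FW| = 27.20 ✓.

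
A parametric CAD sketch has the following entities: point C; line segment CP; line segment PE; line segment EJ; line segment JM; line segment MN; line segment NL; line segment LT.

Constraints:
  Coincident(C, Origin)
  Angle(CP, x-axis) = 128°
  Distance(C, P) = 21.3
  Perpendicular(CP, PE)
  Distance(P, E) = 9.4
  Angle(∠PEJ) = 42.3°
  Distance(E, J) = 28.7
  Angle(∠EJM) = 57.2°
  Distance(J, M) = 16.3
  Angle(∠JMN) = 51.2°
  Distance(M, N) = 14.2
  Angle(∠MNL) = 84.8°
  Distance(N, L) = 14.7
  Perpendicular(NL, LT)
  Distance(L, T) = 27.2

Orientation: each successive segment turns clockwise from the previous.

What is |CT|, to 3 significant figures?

35.9

∠MNL = 84.8° gives NL at -86.5° from the x-axis; with |NL| = 14.7, L = (-7.63, -7.23). The perpendicularity gives LT at right angles to NL, so LT runs at -176°; with |LT| = 27.2, T = (-34.8, -8.89). Then |CT| = |T − C| = 35.9.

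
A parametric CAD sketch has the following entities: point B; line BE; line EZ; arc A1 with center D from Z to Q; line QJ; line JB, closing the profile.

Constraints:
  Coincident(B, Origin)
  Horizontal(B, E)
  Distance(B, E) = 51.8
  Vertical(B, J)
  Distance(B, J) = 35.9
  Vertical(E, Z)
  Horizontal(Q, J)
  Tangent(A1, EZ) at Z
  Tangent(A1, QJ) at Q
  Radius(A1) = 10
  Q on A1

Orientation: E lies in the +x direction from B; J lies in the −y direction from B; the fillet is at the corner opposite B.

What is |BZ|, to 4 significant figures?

57.91

B is at the origin; B and E share the same y with |BE| = 51.8 and E on the +x side, so E = (51.80, 0.000). BJ is vertical with |BJ| = 35.9 and J on the −y side, so J = (0.000, -35.90). The virtual corner opposite B is at (51.80, -35.90). The tangent condition forces DZ to be normal to EZ and tangency of A1 to QJ means the radius DQ is perpendicular to QJ, with radius 10.0, so the center D sits 10.0 in from both sides at D = (41.80, -25.90). That places the tangent points at Z = (51.80, -25.90) on EZ and Q = (41.80, -35.90) on QJ. Then |BZ| = |Z − B| = 57.91.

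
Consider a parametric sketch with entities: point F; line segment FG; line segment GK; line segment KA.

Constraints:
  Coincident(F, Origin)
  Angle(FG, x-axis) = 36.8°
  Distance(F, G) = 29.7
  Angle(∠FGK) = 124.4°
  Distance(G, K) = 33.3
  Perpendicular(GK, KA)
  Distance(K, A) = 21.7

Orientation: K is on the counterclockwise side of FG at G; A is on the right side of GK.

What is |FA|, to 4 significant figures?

68.14

F is at the origin; FG runs at 36.8° with length 29.7, so G = 29.7·(cos 36.8°, sin 36.8°) = (23.78, 17.79). ∠FGK = 124.4°, so GK runs at 36.8° + (180° − 124.4°) = 92.40° from the x-axis; with |GK| = 33.3, K = G + 33.3·(cos 92.40°, sin 92.40°) = (22.39, 51.06). The perpendicularity gives KA at right angles to GK; with |KA| = 21.7 on the right of GK, A = K + 21.7·(0.9991, 0.04188) = (44.07, 51.97). Then |FA| = |A − F| = 68.14.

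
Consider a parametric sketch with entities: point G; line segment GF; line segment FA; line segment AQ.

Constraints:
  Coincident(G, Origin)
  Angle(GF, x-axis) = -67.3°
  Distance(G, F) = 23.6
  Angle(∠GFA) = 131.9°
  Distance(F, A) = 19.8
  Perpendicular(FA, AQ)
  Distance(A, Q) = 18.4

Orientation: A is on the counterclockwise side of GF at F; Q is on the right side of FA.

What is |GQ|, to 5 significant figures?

50.578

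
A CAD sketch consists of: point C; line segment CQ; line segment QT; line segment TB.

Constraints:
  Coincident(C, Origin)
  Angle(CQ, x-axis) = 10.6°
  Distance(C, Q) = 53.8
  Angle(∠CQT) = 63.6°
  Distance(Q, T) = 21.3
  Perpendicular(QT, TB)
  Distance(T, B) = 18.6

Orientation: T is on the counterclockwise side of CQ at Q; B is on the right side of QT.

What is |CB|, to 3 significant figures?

66.8

C is at the origin; CQ runs at 10.6° with length 53.8, so Q = 53.8·(cos 10.6°, sin 10.6°) = (52.9, 9.90). ∠CQT = 63.6°, so QT runs at 10.6° + (180° − 63.6°) = 127° from the x-axis; with |QT| = 21.3, T = Q + 21.3·(cos 127°, sin 127°) = (40.1, 26.9). QT is perpendicular to TB; with |TB| = 18.6 on the right of QT, B = T + 18.6·(0.799, 0.602) = (54.9, 38.1). Then |CB| = |B − C| = 66.8.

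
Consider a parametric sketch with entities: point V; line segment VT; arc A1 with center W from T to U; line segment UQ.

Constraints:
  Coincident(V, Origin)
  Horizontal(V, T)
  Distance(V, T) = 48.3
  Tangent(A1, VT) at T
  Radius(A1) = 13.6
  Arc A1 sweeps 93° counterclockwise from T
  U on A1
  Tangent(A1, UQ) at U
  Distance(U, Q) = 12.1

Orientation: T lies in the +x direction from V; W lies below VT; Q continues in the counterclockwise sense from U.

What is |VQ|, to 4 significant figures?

44.12

On A1, T sits at bearing 90° from W; a 93° counterclockwise sweep puts U at bearing 183°, so U = W + 13.6·(cos 183°, sin 183°) = (34.72, -14.31). The tangent condition forces WU to be normal to UQ, so UQ runs along (−sin 183°, cos 183°); with |UQ| = 12.1, Q = (35.35, -26.40). Then |VQ| = |Q − V| = 44.12.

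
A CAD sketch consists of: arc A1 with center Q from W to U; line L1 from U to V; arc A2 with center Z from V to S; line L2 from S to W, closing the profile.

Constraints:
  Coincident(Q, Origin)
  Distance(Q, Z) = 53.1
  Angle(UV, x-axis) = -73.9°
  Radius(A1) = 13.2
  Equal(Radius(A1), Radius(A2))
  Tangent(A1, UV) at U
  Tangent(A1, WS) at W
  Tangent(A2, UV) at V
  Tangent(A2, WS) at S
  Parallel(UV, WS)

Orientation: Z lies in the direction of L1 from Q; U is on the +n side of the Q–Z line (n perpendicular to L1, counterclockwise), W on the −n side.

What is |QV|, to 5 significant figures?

54.716

Tangency of A1 to both parallel lines with radius 13.2 puts U and W at Q ± 13.2·n: U = (12.682, 3.6606), W = (-12.682, -3.6606). Equal radii place V and S the same way about Z: V = Z + 13.2·n = (27.408, -47.357), S = Z − 13.2·n = (2.0431, -54.678). Then |QV| = |V − Q| = 54.716.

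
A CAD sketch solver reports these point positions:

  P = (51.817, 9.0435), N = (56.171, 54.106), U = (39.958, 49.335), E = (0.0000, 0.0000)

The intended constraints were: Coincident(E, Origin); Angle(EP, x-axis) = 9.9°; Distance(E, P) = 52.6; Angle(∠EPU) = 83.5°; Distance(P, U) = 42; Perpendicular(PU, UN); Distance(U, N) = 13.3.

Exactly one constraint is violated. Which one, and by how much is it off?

Distance(U, N) = 13.3 — off by 3.60.

E = (0.00, 0.00) ✓; EP at 9.900° ✓; |EP| = 52.60 ✓; ∠EPU = 83.50° ✓; |PU| = 42.00 ✓; ∠(PU, UN) = 90.00° ✓; |UN| = 16.90 ✗.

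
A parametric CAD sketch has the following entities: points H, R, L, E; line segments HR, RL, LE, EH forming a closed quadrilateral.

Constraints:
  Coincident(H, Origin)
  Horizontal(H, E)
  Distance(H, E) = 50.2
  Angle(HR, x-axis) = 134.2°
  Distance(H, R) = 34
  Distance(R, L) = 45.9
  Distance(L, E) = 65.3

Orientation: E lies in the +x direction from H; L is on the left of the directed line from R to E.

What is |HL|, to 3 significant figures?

54.4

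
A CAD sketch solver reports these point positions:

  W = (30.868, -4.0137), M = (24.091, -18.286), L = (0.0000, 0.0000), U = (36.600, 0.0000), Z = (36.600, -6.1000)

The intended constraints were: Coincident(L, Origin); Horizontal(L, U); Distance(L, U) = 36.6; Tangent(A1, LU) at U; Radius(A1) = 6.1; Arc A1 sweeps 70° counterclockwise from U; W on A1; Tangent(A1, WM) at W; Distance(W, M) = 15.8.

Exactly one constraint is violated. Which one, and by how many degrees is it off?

Tangent(A1, WM) at W — off by 5.40°.

L = (0.00, 0.00) ✓; L.y = 0.00, U.y = 0.00 ✓; |LU| = 36.60 ✓; ∠(ZU, UL) = 90.00° ✓; |ZU| = 6.100 ✓; bearing(Z→W) − bearing(Z→U) = 70.00° ✓; |ZW| = 6.100 ✓; ∠(ZW, WM) = 95.40° ✗; |WM| = 15.80 ✓.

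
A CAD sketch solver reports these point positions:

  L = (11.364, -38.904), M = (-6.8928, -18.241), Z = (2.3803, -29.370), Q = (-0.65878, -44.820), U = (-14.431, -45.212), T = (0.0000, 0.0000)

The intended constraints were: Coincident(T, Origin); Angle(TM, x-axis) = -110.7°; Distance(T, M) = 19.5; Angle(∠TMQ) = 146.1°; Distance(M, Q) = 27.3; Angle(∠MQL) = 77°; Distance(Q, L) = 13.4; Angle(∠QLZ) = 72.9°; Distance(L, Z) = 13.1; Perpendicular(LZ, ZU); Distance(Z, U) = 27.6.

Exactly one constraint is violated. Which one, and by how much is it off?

Distance(Z, U) = 27.6 — off by 4.50.

T = (0.00, 0.00) ✓; TM at -110.7° ✓; |TM| = 19.50 ✓; ∠TMQ = 146.1° ✓; |MQ| = 27.30 ✓; ∠MQL = 77.00° ✓; |QL| = 13.40 ✓; ∠QLZ = 72.90° ✓; |LZ| = 13.10 ✓; ∠(LZ, ZU) = 90.00° ✓; |ZU| = 23.10 ✗.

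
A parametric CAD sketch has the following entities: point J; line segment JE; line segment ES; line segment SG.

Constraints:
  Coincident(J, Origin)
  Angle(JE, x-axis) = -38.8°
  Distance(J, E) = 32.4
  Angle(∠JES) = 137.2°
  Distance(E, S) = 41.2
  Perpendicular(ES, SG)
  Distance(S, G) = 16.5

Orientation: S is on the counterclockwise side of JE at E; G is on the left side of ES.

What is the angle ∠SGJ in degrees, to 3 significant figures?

94.9°

∠JES = 137.2°, so ES runs at -38.8° + (180° − 137.2°) = 4.00° from the x-axis; with |ES| = 41.2, S = E + 41.2·(cos 4.00°, sin 4.00°) = (66.4, -17.4). The perpendicularity gives SG at right angles to ES; with |SG| = 16.5 on the left of ES, G = S + 16.5·(-0.0698, 0.998) = (65.2, -0.968). Then cos ∠SGJ = GS·GJ / (|GS||GJ|), giving 94.9°.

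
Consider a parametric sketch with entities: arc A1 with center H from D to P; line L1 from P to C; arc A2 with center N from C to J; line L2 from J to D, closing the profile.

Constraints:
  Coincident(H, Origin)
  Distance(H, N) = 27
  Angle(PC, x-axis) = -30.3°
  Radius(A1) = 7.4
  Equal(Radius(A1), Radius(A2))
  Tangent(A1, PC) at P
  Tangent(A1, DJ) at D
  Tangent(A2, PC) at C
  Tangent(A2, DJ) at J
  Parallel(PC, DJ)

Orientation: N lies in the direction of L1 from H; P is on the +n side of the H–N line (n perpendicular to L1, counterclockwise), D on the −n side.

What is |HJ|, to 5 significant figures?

27.996

Tangency of A1 to both parallel lines with radius 7.4 puts P and D at H ± 7.4·n: P = (3.7335, 6.3891), D = (-3.7335, -6.3891). Equal radii place C and J the same way about N: C = N + 7.4·n = (27.045, -7.2331), J = N − 7.4·n = (19.578, -20.011). Then |HJ| = |J − H| = 27.996.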